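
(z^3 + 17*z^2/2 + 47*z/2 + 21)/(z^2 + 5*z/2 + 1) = (2*z^2 + 13*z + 21)/(2*z + 1)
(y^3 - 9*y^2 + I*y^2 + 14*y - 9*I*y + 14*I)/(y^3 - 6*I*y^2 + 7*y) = (y^2 - 9*y + 14)/(y*(y - 7*I))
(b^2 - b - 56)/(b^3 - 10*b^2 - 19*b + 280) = (b + 7)/(b^2 - 2*b - 35)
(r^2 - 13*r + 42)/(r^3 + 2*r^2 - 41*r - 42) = (r - 7)/(r^2 + 8*r + 7)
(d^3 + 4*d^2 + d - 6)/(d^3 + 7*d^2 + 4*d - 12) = (d + 3)/(d + 6)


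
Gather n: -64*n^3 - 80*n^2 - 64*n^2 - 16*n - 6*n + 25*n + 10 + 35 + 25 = -64*n^3 - 144*n^2 + 3*n + 70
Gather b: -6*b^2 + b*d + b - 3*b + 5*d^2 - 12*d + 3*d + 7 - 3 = -6*b^2 + b*(d - 2) + 5*d^2 - 9*d + 4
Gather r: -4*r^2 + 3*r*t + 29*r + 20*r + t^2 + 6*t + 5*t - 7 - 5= -4*r^2 + r*(3*t + 49) + t^2 + 11*t - 12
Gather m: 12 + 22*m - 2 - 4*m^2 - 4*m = -4*m^2 + 18*m + 10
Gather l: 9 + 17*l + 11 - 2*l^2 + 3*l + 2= -2*l^2 + 20*l + 22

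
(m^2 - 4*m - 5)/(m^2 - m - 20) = (m + 1)/(m + 4)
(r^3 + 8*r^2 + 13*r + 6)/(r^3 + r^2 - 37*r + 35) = (r^3 + 8*r^2 + 13*r + 6)/(r^3 + r^2 - 37*r + 35)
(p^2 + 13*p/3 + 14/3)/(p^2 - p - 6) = (p + 7/3)/(p - 3)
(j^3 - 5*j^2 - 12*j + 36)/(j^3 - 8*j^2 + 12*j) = (j + 3)/j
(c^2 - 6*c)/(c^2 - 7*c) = (c - 6)/(c - 7)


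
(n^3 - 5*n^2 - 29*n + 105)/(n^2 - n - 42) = (n^2 + 2*n - 15)/(n + 6)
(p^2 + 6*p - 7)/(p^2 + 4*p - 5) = (p + 7)/(p + 5)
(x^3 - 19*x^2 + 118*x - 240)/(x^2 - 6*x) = x - 13 + 40/x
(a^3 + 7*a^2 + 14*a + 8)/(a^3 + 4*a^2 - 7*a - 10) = (a^2 + 6*a + 8)/(a^2 + 3*a - 10)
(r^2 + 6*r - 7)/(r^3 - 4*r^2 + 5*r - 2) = (r + 7)/(r^2 - 3*r + 2)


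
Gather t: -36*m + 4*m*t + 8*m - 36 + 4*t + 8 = -28*m + t*(4*m + 4) - 28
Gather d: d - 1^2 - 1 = d - 2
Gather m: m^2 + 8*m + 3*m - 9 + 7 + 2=m^2 + 11*m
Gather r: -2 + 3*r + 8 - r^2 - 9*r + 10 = -r^2 - 6*r + 16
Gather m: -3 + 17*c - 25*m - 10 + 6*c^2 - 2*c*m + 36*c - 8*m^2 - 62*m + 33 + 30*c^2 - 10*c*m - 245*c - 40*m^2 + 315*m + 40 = 36*c^2 - 192*c - 48*m^2 + m*(228 - 12*c) + 60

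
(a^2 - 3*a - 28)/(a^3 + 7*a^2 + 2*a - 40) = (a - 7)/(a^2 + 3*a - 10)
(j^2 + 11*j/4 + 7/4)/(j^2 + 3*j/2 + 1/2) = (4*j + 7)/(2*(2*j + 1))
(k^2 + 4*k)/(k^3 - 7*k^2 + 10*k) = (k + 4)/(k^2 - 7*k + 10)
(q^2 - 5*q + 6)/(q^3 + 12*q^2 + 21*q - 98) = (q - 3)/(q^2 + 14*q + 49)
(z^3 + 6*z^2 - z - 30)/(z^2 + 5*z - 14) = (z^2 + 8*z + 15)/(z + 7)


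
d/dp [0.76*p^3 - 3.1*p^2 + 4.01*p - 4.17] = 2.28*p^2 - 6.2*p + 4.01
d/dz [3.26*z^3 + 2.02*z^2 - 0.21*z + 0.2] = 9.78*z^2 + 4.04*z - 0.21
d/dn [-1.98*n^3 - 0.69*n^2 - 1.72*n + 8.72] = -5.94*n^2 - 1.38*n - 1.72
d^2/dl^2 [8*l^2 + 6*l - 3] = 16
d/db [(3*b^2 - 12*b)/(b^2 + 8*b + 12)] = 36*(b^2 + 2*b - 4)/(b^4 + 16*b^3 + 88*b^2 + 192*b + 144)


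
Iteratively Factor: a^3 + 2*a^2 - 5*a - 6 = (a + 1)*(a^2 + a - 6) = (a - 2)*(a + 1)*(a + 3)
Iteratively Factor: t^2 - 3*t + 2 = (t - 1)*(t - 2)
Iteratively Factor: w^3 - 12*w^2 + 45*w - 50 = (w - 5)*(w^2 - 7*w + 10) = (w - 5)^2*(w - 2)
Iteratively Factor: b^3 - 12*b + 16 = (b + 4)*(b^2 - 4*b + 4) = (b - 2)*(b + 4)*(b - 2)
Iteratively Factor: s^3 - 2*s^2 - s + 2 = (s - 1)*(s^2 - s - 2) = (s - 2)*(s - 1)*(s + 1)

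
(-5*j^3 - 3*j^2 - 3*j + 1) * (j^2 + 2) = -5*j^5 - 3*j^4 - 13*j^3 - 5*j^2 - 6*j + 2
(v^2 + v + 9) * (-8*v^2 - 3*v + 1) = -8*v^4 - 11*v^3 - 74*v^2 - 26*v + 9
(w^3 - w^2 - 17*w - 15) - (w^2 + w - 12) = w^3 - 2*w^2 - 18*w - 3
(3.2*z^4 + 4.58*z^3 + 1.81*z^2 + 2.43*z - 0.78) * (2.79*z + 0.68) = 8.928*z^5 + 14.9542*z^4 + 8.1643*z^3 + 8.0105*z^2 - 0.5238*z - 0.5304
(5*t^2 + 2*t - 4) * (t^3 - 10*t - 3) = 5*t^5 + 2*t^4 - 54*t^3 - 35*t^2 + 34*t + 12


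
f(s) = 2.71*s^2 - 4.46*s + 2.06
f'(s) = 5.42*s - 4.46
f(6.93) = 101.30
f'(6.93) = 33.10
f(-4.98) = 91.48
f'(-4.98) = -31.45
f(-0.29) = 3.58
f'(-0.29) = -6.03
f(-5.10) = 95.29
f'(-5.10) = -32.10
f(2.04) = 4.24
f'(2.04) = 6.60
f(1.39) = 1.10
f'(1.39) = 3.07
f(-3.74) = 56.65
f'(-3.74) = -24.73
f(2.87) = 11.58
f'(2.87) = 11.10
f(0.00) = 2.06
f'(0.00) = -4.46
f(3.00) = 13.07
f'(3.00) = 11.80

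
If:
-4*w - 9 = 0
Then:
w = -9/4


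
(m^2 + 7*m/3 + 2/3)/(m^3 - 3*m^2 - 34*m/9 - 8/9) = 3*(m + 2)/(3*m^2 - 10*m - 8)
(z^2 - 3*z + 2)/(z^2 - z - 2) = (z - 1)/(z + 1)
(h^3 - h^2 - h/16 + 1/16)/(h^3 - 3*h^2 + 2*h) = (h^2 - 1/16)/(h*(h - 2))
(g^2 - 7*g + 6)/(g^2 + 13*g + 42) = (g^2 - 7*g + 6)/(g^2 + 13*g + 42)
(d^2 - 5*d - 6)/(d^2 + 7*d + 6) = (d - 6)/(d + 6)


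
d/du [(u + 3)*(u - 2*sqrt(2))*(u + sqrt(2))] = 3*u^2 - 2*sqrt(2)*u + 6*u - 3*sqrt(2) - 4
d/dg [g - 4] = 1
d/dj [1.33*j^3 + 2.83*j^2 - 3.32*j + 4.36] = 3.99*j^2 + 5.66*j - 3.32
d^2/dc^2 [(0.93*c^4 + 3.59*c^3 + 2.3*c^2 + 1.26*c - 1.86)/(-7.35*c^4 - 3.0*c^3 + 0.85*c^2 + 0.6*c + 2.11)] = (2.27373675443232e-13*c^10 - 346.868549999997*c^9 - 780.371549999999*c^8 - 1304.89695*c^7 + 961.86495*c^6 - 325.28646*c^5 - 1187.97003*c^4 - 715.89485*c^3 + 186.210444*c^2 - 6.00497399999998*c - 22.62196)/(397.065375*c^12 + 486.2025*c^11 + 60.692625*c^10 - 182.6955*c^9 - 428.3613*c^8 - 266.3595*c^7 + 38.627225*c^6 + 90.0531*c^5 + 115.46538*c^4 + 33.3963*c^3 - 13.631655*c^2 - 8.01378*c - 9.393931)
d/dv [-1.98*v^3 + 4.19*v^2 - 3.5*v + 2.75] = -5.94*v^2 + 8.38*v - 3.5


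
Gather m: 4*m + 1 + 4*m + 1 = 8*m + 2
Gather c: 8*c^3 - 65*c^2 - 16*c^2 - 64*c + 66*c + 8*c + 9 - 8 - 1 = 8*c^3 - 81*c^2 + 10*c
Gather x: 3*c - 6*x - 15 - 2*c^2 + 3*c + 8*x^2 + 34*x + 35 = -2*c^2 + 6*c + 8*x^2 + 28*x + 20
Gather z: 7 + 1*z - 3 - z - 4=0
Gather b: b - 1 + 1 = b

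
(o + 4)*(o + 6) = o^2 + 10*o + 24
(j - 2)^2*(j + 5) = j^3 + j^2 - 16*j + 20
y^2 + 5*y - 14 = (y - 2)*(y + 7)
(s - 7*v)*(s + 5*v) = s^2 - 2*s*v - 35*v^2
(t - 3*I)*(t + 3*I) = t^2 + 9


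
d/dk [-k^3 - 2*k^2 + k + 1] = -3*k^2 - 4*k + 1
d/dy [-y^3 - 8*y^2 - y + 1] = -3*y^2 - 16*y - 1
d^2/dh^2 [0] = 0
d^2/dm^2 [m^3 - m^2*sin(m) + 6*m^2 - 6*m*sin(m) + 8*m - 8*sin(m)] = m^2*sin(m) + 6*m*sin(m) - 4*m*cos(m) + 6*m + 6*sin(m) - 12*cos(m) + 12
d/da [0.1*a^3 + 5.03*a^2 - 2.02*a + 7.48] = 0.3*a^2 + 10.06*a - 2.02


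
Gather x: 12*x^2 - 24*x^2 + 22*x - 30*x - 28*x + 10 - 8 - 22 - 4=-12*x^2 - 36*x - 24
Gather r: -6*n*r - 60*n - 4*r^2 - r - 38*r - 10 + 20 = -60*n - 4*r^2 + r*(-6*n - 39) + 10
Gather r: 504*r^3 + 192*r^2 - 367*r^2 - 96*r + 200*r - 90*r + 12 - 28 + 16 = 504*r^3 - 175*r^2 + 14*r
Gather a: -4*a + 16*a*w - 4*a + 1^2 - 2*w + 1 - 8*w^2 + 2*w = a*(16*w - 8) - 8*w^2 + 2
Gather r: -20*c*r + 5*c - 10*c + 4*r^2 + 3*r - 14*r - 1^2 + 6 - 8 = -5*c + 4*r^2 + r*(-20*c - 11) - 3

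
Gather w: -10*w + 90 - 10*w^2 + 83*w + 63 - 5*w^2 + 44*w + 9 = -15*w^2 + 117*w + 162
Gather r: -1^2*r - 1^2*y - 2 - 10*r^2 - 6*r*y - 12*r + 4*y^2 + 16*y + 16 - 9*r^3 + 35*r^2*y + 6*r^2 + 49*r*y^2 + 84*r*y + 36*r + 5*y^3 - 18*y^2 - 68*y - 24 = -9*r^3 + r^2*(35*y - 4) + r*(49*y^2 + 78*y + 23) + 5*y^3 - 14*y^2 - 53*y - 10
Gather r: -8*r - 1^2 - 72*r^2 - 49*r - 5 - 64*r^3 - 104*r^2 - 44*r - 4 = -64*r^3 - 176*r^2 - 101*r - 10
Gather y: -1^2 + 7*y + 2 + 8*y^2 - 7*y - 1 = 8*y^2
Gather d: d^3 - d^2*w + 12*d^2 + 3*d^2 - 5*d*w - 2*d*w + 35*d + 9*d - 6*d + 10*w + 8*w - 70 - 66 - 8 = d^3 + d^2*(15 - w) + d*(38 - 7*w) + 18*w - 144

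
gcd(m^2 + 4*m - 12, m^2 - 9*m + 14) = m - 2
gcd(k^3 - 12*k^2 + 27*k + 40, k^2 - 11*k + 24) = k - 8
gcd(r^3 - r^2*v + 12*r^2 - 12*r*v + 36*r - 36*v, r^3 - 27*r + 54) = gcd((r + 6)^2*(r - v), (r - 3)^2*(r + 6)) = r + 6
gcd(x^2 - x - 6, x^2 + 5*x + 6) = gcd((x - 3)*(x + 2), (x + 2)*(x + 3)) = x + 2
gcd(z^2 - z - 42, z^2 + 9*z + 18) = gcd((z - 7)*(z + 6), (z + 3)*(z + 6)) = z + 6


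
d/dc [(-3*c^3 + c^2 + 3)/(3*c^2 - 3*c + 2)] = (-9*c^4 + 18*c^3 - 21*c^2 - 14*c + 9)/(9*c^4 - 18*c^3 + 21*c^2 - 12*c + 4)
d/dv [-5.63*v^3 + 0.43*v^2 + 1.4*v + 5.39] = -16.89*v^2 + 0.86*v + 1.4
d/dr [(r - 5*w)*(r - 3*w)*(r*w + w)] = w*(3*r^2 - 16*r*w + 2*r + 15*w^2 - 8*w)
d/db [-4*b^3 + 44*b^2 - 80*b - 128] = -12*b^2 + 88*b - 80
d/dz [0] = 0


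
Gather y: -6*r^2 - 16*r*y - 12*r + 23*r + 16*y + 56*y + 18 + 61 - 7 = -6*r^2 + 11*r + y*(72 - 16*r) + 72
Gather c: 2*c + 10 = 2*c + 10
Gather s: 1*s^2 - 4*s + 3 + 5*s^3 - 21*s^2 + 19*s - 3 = 5*s^3 - 20*s^2 + 15*s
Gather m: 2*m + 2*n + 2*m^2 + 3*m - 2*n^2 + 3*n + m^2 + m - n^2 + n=3*m^2 + 6*m - 3*n^2 + 6*n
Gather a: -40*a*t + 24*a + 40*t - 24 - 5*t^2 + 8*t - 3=a*(24 - 40*t) - 5*t^2 + 48*t - 27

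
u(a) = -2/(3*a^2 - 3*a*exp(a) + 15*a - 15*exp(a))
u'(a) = -2*(3*a*exp(a) - 6*a + 18*exp(a) - 15)/(3*a^2 - 3*a*exp(a) + 15*a - 15*exp(a))^2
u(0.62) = 0.10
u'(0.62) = -0.08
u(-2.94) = 0.11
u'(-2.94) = -0.02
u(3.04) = 0.00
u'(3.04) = -0.01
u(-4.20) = 0.20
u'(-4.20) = -0.20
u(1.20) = 0.05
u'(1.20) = -0.06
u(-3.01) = 0.11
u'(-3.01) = -0.02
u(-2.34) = 0.10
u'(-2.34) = -0.00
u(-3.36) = 0.12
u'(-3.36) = -0.04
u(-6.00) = -0.11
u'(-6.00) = -0.13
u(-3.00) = 0.11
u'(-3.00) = -0.02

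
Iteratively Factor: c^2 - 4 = (c + 2)*(c - 2)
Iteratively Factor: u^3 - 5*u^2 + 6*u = (u - 3)*(u^2 - 2*u) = u*(u - 3)*(u - 2)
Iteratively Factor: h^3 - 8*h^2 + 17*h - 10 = (h - 5)*(h^2 - 3*h + 2) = (h - 5)*(h - 2)*(h - 1)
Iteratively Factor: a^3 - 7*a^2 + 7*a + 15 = (a - 5)*(a^2 - 2*a - 3) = (a - 5)*(a + 1)*(a - 3)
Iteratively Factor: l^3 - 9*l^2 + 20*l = (l)*(l^2 - 9*l + 20) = l*(l - 5)*(l - 4)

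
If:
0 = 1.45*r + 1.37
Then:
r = -0.94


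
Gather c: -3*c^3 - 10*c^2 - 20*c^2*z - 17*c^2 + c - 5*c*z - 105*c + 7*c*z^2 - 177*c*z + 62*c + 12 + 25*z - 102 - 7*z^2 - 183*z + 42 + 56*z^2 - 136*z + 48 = -3*c^3 + c^2*(-20*z - 27) + c*(7*z^2 - 182*z - 42) + 49*z^2 - 294*z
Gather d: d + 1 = d + 1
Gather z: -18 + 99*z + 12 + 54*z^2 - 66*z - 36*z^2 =18*z^2 + 33*z - 6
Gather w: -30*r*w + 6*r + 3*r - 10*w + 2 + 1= 9*r + w*(-30*r - 10) + 3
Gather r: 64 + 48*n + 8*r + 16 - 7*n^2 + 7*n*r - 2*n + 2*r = -7*n^2 + 46*n + r*(7*n + 10) + 80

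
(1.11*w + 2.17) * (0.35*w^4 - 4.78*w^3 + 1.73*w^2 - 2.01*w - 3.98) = 0.3885*w^5 - 4.5463*w^4 - 8.4523*w^3 + 1.523*w^2 - 8.7795*w - 8.6366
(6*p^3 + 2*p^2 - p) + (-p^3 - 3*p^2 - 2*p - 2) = 5*p^3 - p^2 - 3*p - 2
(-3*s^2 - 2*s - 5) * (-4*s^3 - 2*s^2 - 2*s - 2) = 12*s^5 + 14*s^4 + 30*s^3 + 20*s^2 + 14*s + 10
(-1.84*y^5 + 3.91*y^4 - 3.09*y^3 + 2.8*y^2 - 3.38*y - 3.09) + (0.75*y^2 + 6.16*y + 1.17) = -1.84*y^5 + 3.91*y^4 - 3.09*y^3 + 3.55*y^2 + 2.78*y - 1.92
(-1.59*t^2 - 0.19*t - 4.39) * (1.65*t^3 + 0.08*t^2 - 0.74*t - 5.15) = -2.6235*t^5 - 0.4407*t^4 - 6.0821*t^3 + 7.9779*t^2 + 4.2271*t + 22.6085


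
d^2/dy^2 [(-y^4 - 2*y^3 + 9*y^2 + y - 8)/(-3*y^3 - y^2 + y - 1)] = 2*(-83*y^6 - 21*y^5 + 312*y^4 + 360*y^3 - 3*y^2 - 87*y - 10)/(27*y^9 + 27*y^8 - 18*y^7 + 10*y^6 + 24*y^5 - 12*y^4 + 2*y^3 + 6*y^2 - 3*y + 1)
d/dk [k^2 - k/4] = 2*k - 1/4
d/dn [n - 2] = 1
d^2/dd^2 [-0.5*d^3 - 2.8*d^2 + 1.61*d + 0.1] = -3.0*d - 5.6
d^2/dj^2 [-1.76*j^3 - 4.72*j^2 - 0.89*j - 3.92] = -10.56*j - 9.44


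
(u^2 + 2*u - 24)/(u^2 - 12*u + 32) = (u + 6)/(u - 8)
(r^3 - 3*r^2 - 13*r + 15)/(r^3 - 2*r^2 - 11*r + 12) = (r - 5)/(r - 4)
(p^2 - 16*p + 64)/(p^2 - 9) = (p^2 - 16*p + 64)/(p^2 - 9)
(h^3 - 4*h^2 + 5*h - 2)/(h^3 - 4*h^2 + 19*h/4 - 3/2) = 4*(h^2 - 2*h + 1)/(4*h^2 - 8*h + 3)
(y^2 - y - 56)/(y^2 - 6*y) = (y^2 - y - 56)/(y*(y - 6))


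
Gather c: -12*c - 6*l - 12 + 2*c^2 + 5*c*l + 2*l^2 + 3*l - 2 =2*c^2 + c*(5*l - 12) + 2*l^2 - 3*l - 14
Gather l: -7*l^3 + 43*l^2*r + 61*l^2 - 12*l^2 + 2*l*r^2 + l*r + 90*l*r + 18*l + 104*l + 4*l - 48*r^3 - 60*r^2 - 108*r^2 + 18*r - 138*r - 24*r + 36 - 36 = -7*l^3 + l^2*(43*r + 49) + l*(2*r^2 + 91*r + 126) - 48*r^3 - 168*r^2 - 144*r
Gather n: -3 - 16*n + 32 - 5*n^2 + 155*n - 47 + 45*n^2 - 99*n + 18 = 40*n^2 + 40*n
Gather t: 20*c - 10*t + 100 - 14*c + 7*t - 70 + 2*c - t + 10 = 8*c - 4*t + 40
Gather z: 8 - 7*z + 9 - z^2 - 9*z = -z^2 - 16*z + 17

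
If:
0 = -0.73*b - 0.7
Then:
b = -0.96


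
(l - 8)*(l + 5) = l^2 - 3*l - 40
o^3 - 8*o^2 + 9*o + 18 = (o - 6)*(o - 3)*(o + 1)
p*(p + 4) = p^2 + 4*p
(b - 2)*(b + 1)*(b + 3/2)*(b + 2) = b^4 + 5*b^3/2 - 5*b^2/2 - 10*b - 6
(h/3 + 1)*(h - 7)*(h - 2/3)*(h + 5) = h^4/3 + h^3/9 - 125*h^2/9 - 233*h/9 + 70/3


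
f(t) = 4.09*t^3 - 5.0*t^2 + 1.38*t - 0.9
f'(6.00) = 383.10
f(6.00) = 710.82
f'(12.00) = 1648.26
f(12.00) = 6363.18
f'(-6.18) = 531.80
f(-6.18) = -1165.75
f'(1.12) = 5.57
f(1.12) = 0.12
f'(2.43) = 49.53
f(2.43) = 31.62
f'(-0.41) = 7.54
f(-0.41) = -2.59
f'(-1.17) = 29.88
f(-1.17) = -15.91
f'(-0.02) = 1.58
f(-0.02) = -0.93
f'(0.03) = 1.09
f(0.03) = -0.86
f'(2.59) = 57.79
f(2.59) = 40.19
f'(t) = 12.27*t^2 - 10.0*t + 1.38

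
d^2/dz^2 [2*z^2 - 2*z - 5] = 4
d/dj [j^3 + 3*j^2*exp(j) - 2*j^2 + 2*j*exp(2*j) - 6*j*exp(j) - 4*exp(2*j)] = 3*j^2*exp(j) + 3*j^2 + 4*j*exp(2*j) - 4*j - 6*exp(2*j) - 6*exp(j)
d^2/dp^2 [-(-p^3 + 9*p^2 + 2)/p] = 2 - 4/p^3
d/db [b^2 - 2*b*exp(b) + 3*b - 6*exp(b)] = -2*b*exp(b) + 2*b - 8*exp(b) + 3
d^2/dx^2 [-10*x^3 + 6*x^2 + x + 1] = 12 - 60*x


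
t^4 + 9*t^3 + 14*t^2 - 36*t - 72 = (t - 2)*(t + 2)*(t + 3)*(t + 6)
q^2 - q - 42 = (q - 7)*(q + 6)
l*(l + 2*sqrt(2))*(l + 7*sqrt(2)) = l^3 + 9*sqrt(2)*l^2 + 28*l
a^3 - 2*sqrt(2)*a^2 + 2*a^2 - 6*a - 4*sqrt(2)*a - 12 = (a + 2)*(a - 3*sqrt(2))*(a + sqrt(2))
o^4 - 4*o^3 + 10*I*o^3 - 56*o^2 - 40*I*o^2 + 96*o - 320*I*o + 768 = (o - 8)*(o + 4)*(o + 4*I)*(o + 6*I)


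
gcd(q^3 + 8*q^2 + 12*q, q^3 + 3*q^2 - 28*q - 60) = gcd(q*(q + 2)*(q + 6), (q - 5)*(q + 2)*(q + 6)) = q^2 + 8*q + 12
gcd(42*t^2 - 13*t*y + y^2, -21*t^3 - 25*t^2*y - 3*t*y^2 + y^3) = -7*t + y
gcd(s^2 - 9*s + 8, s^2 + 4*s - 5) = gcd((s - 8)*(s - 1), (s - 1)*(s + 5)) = s - 1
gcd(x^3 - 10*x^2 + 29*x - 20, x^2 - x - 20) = x - 5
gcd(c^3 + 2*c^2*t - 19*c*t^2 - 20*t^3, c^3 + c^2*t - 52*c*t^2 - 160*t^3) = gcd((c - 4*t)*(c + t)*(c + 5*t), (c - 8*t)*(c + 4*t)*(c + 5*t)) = c + 5*t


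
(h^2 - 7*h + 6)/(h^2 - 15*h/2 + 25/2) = 2*(h^2 - 7*h + 6)/(2*h^2 - 15*h + 25)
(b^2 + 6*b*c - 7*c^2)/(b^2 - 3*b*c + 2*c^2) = (b + 7*c)/(b - 2*c)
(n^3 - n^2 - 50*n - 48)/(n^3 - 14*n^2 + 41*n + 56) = (n + 6)/(n - 7)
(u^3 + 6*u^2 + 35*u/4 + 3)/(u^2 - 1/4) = (2*u^2 + 11*u + 12)/(2*u - 1)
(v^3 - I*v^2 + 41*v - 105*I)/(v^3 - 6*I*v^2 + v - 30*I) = (v + 7*I)/(v + 2*I)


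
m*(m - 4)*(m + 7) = m^3 + 3*m^2 - 28*m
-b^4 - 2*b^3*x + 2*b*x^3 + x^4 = (-b + x)*(b + x)^3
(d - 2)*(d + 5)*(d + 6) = d^3 + 9*d^2 + 8*d - 60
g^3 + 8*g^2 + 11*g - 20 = (g - 1)*(g + 4)*(g + 5)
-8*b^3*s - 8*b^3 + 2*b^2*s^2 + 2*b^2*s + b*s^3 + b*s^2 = (-2*b + s)*(4*b + s)*(b*s + b)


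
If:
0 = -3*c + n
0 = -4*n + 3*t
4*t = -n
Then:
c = 0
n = 0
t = 0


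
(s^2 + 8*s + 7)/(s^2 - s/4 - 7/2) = 4*(s^2 + 8*s + 7)/(4*s^2 - s - 14)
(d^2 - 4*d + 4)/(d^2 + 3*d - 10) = (d - 2)/(d + 5)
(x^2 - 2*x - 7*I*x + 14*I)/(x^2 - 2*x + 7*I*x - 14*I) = (x - 7*I)/(x + 7*I)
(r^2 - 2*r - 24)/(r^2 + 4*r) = (r - 6)/r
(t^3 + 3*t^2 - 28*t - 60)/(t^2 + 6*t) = t - 3 - 10/t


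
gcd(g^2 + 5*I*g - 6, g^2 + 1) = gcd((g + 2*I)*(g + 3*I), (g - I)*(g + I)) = 1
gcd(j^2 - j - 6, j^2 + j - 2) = j + 2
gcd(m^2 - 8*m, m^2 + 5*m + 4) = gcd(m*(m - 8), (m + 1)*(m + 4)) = 1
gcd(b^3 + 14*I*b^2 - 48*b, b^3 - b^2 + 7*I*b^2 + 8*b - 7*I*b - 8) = b + 8*I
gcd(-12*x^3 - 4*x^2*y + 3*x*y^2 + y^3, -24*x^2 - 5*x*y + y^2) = 3*x + y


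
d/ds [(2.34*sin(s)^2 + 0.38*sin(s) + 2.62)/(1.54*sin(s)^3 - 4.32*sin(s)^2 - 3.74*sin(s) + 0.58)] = (-3.6036*sin(s)^4 - 1.1704*sin(s)^3 - 19.2144*sin(s)^2 + 25.3512*sin(s) + 10.0192)*cos(s)/(2.3716*sin(s)^6 - 13.3056*sin(s)^5 + 7.1432*sin(s)^4 + 34.1*sin(s)^3 + 8.9764*sin(s)^2 - 4.3384*sin(s) + 0.3364)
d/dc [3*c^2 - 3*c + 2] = 6*c - 3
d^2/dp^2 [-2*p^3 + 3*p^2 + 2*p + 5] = 6 - 12*p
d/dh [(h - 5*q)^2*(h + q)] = 3*(h - 5*q)*(h - q)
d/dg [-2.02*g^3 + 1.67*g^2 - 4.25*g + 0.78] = -6.06*g^2 + 3.34*g - 4.25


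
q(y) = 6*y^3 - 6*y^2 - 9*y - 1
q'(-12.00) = 2727.00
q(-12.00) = -11125.00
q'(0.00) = -9.00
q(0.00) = -1.00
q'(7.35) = 875.20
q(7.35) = 1991.11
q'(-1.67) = 61.24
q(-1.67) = -30.65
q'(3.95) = 224.44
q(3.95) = 239.61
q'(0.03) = -9.34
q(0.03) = -1.28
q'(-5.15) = 530.20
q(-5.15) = -933.33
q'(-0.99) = 20.52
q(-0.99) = -3.79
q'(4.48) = 298.51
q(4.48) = 377.75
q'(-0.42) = -0.78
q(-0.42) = 1.28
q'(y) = 18*y^2 - 12*y - 9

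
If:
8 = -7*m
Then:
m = -8/7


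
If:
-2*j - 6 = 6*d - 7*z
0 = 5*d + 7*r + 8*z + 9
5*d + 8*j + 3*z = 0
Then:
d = 31*z/19 - 24/19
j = 15/19 - 53*z/38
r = -307*z/133 - 51/133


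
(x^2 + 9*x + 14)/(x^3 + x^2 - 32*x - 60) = (x + 7)/(x^2 - x - 30)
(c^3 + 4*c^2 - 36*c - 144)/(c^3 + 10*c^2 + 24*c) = (c - 6)/c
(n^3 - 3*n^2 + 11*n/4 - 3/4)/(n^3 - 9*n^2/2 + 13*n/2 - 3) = (n - 1/2)/(n - 2)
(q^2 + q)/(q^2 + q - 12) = q*(q + 1)/(q^2 + q - 12)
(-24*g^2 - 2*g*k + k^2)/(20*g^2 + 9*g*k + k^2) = (-6*g + k)/(5*g + k)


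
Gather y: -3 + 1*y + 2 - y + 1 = 0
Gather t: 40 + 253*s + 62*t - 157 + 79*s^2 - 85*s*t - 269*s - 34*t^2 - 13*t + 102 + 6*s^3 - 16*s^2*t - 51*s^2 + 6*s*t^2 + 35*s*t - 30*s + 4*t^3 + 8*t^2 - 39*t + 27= 6*s^3 + 28*s^2 - 46*s + 4*t^3 + t^2*(6*s - 26) + t*(-16*s^2 - 50*s + 10) + 12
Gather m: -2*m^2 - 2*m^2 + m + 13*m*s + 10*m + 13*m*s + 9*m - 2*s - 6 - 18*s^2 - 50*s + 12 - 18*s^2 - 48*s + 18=-4*m^2 + m*(26*s + 20) - 36*s^2 - 100*s + 24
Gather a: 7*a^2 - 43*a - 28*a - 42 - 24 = 7*a^2 - 71*a - 66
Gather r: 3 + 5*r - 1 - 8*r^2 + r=-8*r^2 + 6*r + 2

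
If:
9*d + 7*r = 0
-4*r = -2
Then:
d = -7/18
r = 1/2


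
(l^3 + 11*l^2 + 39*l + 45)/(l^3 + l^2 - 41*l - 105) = (l + 3)/(l - 7)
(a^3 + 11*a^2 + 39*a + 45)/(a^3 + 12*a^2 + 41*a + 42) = (a^2 + 8*a + 15)/(a^2 + 9*a + 14)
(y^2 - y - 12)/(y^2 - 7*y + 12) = (y + 3)/(y - 3)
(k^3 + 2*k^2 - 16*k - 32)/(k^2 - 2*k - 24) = (k^2 - 2*k - 8)/(k - 6)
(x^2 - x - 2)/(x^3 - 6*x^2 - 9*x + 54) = (x^2 - x - 2)/(x^3 - 6*x^2 - 9*x + 54)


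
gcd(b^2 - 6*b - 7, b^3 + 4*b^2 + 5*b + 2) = b + 1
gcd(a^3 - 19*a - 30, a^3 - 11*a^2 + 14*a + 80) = a^2 - 3*a - 10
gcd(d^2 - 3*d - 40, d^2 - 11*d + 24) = d - 8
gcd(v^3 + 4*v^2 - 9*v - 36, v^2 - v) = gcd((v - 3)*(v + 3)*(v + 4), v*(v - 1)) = 1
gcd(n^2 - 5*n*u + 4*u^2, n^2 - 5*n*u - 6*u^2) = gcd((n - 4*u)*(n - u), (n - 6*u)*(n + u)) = 1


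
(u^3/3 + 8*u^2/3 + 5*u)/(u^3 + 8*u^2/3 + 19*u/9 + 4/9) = 3*u*(u^2 + 8*u + 15)/(9*u^3 + 24*u^2 + 19*u + 4)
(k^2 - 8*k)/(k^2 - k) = (k - 8)/(k - 1)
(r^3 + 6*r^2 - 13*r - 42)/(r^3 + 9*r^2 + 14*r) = (r - 3)/r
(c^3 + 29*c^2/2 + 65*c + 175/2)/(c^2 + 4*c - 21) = (2*c^2 + 15*c + 25)/(2*(c - 3))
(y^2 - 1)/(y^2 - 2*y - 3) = (y - 1)/(y - 3)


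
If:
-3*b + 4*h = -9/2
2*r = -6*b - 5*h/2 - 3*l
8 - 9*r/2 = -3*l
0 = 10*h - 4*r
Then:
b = 931/642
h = -4/107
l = -901/321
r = -10/107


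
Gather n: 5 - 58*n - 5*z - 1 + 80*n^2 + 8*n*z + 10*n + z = 80*n^2 + n*(8*z - 48) - 4*z + 4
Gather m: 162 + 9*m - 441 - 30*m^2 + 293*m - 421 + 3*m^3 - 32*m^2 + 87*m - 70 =3*m^3 - 62*m^2 + 389*m - 770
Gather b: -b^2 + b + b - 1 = -b^2 + 2*b - 1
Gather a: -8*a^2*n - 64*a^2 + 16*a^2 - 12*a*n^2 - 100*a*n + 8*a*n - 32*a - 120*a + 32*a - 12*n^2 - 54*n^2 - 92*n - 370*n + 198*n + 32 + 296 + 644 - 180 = a^2*(-8*n - 48) + a*(-12*n^2 - 92*n - 120) - 66*n^2 - 264*n + 792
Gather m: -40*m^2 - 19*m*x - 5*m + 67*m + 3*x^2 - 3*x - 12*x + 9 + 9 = -40*m^2 + m*(62 - 19*x) + 3*x^2 - 15*x + 18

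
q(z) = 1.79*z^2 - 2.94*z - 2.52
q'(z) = 3.58*z - 2.94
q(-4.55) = 47.91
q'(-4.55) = -19.23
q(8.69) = 107.11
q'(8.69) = 28.17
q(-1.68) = 7.47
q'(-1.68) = -8.95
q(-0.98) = 2.08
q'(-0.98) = -6.45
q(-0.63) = 0.04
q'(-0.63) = -5.20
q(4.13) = 15.87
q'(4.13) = 11.85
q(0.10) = -2.80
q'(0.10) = -2.58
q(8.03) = 89.29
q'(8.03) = 25.81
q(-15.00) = 444.33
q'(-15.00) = -56.64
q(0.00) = -2.52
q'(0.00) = -2.94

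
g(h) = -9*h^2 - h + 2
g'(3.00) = -55.00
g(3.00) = -82.00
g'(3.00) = -55.00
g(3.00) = -82.00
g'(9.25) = -167.50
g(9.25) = -777.31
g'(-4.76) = 84.68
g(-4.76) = -197.16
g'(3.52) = -64.36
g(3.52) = -113.03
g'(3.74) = -68.32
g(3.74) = -127.63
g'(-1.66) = 28.88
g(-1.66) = -21.14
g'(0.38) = -7.84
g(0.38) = 0.32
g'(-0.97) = 16.46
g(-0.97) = -5.50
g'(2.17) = -40.06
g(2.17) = -42.55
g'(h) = -18*h - 1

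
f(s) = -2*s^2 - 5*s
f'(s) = -4*s - 5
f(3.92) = -50.33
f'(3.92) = -20.68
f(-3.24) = -4.80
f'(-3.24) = 7.96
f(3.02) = -33.34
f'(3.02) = -17.08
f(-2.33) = 0.79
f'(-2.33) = 4.32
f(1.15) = -8.40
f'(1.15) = -9.60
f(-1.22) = 3.12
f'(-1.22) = -0.12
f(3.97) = -51.37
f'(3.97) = -20.88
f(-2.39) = 0.53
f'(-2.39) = 4.56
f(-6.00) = -42.00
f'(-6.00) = 19.00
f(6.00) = -102.00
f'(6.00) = -29.00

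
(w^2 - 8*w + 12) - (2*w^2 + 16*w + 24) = -w^2 - 24*w - 12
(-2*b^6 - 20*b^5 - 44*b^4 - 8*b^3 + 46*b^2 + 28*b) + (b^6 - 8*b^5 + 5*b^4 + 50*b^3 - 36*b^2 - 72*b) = -b^6 - 28*b^5 - 39*b^4 + 42*b^3 + 10*b^2 - 44*b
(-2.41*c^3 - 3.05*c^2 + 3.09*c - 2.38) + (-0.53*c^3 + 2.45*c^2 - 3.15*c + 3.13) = -2.94*c^3 - 0.6*c^2 - 0.0600000000000001*c + 0.75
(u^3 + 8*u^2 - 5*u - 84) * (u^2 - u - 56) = u^5 + 7*u^4 - 69*u^3 - 527*u^2 + 364*u + 4704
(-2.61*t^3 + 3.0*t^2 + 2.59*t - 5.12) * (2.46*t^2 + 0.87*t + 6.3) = -6.4206*t^5 + 5.1093*t^4 - 7.4616*t^3 + 8.5581*t^2 + 11.8626*t - 32.256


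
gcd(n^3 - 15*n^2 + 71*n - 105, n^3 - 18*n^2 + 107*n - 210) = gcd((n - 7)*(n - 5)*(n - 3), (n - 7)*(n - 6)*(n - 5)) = n^2 - 12*n + 35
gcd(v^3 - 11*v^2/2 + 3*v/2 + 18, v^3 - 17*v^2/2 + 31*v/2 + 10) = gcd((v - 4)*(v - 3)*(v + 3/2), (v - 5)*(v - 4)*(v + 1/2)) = v - 4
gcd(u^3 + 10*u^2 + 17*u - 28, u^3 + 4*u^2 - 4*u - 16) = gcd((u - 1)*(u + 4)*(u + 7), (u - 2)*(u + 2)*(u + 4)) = u + 4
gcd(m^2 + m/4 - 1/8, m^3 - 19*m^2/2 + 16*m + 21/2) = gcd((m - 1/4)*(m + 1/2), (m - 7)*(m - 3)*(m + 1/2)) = m + 1/2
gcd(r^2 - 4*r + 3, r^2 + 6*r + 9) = 1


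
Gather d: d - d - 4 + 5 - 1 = 0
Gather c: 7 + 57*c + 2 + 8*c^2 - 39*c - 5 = 8*c^2 + 18*c + 4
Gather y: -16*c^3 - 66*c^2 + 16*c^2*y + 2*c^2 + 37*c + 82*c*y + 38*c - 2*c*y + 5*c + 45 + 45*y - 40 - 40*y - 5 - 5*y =-16*c^3 - 64*c^2 + 80*c + y*(16*c^2 + 80*c)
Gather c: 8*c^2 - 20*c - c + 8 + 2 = 8*c^2 - 21*c + 10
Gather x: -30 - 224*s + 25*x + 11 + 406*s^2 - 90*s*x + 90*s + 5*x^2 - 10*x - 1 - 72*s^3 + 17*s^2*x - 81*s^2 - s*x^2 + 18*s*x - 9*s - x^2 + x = -72*s^3 + 325*s^2 - 143*s + x^2*(4 - s) + x*(17*s^2 - 72*s + 16) - 20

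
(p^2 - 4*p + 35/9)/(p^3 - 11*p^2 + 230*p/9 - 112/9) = (3*p - 5)/(3*p^2 - 26*p + 16)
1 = 1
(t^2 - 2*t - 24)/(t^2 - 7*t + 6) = (t + 4)/(t - 1)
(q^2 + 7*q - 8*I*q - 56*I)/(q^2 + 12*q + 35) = (q - 8*I)/(q + 5)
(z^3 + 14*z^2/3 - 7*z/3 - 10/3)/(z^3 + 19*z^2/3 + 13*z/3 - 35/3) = (3*z + 2)/(3*z + 7)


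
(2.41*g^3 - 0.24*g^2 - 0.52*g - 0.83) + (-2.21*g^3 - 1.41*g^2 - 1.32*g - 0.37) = 0.2*g^3 - 1.65*g^2 - 1.84*g - 1.2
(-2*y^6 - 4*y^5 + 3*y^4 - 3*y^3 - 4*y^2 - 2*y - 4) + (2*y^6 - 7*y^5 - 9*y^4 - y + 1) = -11*y^5 - 6*y^4 - 3*y^3 - 4*y^2 - 3*y - 3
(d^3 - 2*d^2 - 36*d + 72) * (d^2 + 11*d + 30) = d^5 + 9*d^4 - 28*d^3 - 384*d^2 - 288*d + 2160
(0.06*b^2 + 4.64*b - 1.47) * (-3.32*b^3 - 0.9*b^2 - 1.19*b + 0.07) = -0.1992*b^5 - 15.4588*b^4 + 0.633*b^3 - 4.1944*b^2 + 2.0741*b - 0.1029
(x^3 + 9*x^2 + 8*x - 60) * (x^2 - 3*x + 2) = x^5 + 6*x^4 - 17*x^3 - 66*x^2 + 196*x - 120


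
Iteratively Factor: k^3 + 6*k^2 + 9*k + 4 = (k + 1)*(k^2 + 5*k + 4) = (k + 1)*(k + 4)*(k + 1)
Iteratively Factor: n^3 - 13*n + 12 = (n - 3)*(n^2 + 3*n - 4) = (n - 3)*(n - 1)*(n + 4)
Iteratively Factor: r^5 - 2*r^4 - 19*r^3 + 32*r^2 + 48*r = (r - 4)*(r^4 + 2*r^3 - 11*r^2 - 12*r) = (r - 4)*(r - 3)*(r^3 + 5*r^2 + 4*r) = (r - 4)*(r - 3)*(r + 1)*(r^2 + 4*r) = r*(r - 4)*(r - 3)*(r + 1)*(r + 4)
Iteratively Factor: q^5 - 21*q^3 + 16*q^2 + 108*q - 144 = (q + 3)*(q^4 - 3*q^3 - 12*q^2 + 52*q - 48) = (q - 3)*(q + 3)*(q^3 - 12*q + 16) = (q - 3)*(q - 2)*(q + 3)*(q^2 + 2*q - 8) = (q - 3)*(q - 2)^2*(q + 3)*(q + 4)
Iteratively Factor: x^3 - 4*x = (x)*(x^2 - 4) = x*(x - 2)*(x + 2)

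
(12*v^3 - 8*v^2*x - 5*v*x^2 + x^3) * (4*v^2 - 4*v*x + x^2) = 48*v^5 - 80*v^4*x + 24*v^3*x^2 + 16*v^2*x^3 - 9*v*x^4 + x^5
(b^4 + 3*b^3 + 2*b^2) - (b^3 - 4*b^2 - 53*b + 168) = b^4 + 2*b^3 + 6*b^2 + 53*b - 168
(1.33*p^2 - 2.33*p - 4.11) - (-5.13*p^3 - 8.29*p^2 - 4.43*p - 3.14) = 5.13*p^3 + 9.62*p^2 + 2.1*p - 0.97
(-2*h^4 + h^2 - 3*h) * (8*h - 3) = -16*h^5 + 6*h^4 + 8*h^3 - 27*h^2 + 9*h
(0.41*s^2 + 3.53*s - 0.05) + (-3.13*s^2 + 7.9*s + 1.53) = -2.72*s^2 + 11.43*s + 1.48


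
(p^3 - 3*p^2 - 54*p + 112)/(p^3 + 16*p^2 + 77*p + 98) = (p^2 - 10*p + 16)/(p^2 + 9*p + 14)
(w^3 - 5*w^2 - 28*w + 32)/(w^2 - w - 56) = (w^2 + 3*w - 4)/(w + 7)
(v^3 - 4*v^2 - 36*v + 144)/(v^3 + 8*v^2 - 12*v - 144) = (v - 6)/(v + 6)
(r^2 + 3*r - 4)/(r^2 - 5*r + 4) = (r + 4)/(r - 4)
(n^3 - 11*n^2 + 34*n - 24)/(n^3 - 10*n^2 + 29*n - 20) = (n - 6)/(n - 5)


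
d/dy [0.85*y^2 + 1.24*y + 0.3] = 1.7*y + 1.24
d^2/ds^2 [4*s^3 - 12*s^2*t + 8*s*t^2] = 24*s - 24*t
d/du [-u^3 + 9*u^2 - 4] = 3*u*(6 - u)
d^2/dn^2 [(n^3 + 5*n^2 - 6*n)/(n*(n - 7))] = 156/(n^3 - 21*n^2 + 147*n - 343)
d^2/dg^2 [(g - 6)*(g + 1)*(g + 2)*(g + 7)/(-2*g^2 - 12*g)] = (-g^6 - 18*g^5 - 108*g^4 - 242*g^3 + 252*g^2 + 1512*g + 3024)/(g^3*(g^3 + 18*g^2 + 108*g + 216))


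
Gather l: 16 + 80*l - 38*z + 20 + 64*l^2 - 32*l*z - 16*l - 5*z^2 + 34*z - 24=64*l^2 + l*(64 - 32*z) - 5*z^2 - 4*z + 12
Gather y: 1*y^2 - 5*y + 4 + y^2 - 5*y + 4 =2*y^2 - 10*y + 8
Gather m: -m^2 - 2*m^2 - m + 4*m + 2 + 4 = -3*m^2 + 3*m + 6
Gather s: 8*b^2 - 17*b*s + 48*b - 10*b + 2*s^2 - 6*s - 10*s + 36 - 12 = 8*b^2 + 38*b + 2*s^2 + s*(-17*b - 16) + 24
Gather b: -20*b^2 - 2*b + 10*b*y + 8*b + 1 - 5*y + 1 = -20*b^2 + b*(10*y + 6) - 5*y + 2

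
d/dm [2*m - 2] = 2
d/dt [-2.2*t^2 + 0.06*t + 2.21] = 0.06 - 4.4*t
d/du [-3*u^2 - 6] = -6*u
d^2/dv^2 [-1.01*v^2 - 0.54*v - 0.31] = -2.02000000000000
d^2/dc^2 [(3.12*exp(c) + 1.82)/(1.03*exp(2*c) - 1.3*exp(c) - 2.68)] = (3.310008*exp(4*c) + 11.901032*exp(3*c) + 44.363748*exp(2*c) + 12.301432*exp(c) + 16.068208)*exp(c)/(1.092727*exp(6*c) - 4.13751*exp(5*c) - 3.307536*exp(4*c) + 19.33412*exp(3*c) + 8.606016*exp(2*c) - 28.01136*exp(c) - 19.248832)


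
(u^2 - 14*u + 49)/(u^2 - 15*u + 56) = (u - 7)/(u - 8)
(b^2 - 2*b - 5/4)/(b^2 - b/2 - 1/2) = (b - 5/2)/(b - 1)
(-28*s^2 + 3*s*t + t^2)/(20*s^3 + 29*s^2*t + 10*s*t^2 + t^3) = (-28*s^2 + 3*s*t + t^2)/(20*s^3 + 29*s^2*t + 10*s*t^2 + t^3)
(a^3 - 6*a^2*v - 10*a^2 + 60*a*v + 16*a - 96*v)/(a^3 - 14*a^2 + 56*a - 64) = (a - 6*v)/(a - 4)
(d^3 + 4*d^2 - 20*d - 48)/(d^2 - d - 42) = (d^2 - 2*d - 8)/(d - 7)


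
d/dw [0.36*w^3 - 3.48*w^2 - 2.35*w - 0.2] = 1.08*w^2 - 6.96*w - 2.35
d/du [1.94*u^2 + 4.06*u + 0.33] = 3.88*u + 4.06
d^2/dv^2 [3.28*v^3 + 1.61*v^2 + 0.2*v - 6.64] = 19.68*v + 3.22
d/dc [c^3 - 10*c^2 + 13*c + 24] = 3*c^2 - 20*c + 13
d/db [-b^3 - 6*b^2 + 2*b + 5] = -3*b^2 - 12*b + 2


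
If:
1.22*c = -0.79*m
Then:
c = -0.647540983606557*m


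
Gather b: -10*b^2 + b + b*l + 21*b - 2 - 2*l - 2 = -10*b^2 + b*(l + 22) - 2*l - 4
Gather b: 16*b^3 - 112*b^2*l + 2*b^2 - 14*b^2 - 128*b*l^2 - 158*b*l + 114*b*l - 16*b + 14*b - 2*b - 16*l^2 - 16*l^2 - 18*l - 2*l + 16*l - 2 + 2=16*b^3 + b^2*(-112*l - 12) + b*(-128*l^2 - 44*l - 4) - 32*l^2 - 4*l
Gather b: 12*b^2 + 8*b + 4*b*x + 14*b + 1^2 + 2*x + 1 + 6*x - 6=12*b^2 + b*(4*x + 22) + 8*x - 4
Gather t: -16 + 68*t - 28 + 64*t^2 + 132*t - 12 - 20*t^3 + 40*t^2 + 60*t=-20*t^3 + 104*t^2 + 260*t - 56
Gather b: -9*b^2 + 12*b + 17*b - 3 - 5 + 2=-9*b^2 + 29*b - 6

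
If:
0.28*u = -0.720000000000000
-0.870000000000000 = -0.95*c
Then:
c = 0.92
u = -2.57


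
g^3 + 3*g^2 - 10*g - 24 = (g - 3)*(g + 2)*(g + 4)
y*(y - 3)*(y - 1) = y^3 - 4*y^2 + 3*y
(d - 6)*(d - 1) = d^2 - 7*d + 6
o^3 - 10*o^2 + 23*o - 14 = (o - 7)*(o - 2)*(o - 1)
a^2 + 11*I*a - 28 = (a + 4*I)*(a + 7*I)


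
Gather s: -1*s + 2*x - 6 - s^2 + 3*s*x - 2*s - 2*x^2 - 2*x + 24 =-s^2 + s*(3*x - 3) - 2*x^2 + 18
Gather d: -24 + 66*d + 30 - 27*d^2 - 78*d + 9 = -27*d^2 - 12*d + 15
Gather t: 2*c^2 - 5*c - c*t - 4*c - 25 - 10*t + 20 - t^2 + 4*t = 2*c^2 - 9*c - t^2 + t*(-c - 6) - 5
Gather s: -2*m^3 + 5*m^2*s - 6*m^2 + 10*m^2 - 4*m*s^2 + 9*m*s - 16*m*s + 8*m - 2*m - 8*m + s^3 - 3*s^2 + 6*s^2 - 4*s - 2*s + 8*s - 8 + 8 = -2*m^3 + 4*m^2 - 2*m + s^3 + s^2*(3 - 4*m) + s*(5*m^2 - 7*m + 2)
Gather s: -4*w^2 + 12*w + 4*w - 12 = -4*w^2 + 16*w - 12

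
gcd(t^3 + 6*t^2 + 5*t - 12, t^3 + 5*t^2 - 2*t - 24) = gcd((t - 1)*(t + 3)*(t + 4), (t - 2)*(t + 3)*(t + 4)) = t^2 + 7*t + 12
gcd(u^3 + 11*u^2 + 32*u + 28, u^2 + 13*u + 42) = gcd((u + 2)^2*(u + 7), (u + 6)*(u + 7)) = u + 7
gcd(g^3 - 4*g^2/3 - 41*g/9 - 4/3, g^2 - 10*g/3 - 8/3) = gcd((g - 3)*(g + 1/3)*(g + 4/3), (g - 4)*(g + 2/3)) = 1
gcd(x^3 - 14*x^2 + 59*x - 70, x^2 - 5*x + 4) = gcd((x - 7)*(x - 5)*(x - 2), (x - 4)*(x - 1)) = 1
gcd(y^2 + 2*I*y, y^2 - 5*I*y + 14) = y + 2*I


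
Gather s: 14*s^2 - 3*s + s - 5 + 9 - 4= 14*s^2 - 2*s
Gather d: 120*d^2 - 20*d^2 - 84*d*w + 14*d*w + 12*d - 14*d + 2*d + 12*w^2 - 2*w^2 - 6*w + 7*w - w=100*d^2 - 70*d*w + 10*w^2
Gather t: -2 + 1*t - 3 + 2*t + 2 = 3*t - 3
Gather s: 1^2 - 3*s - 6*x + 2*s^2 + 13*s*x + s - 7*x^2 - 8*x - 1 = 2*s^2 + s*(13*x - 2) - 7*x^2 - 14*x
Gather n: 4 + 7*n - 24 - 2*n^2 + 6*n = -2*n^2 + 13*n - 20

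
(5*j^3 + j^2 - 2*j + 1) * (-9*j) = -45*j^4 - 9*j^3 + 18*j^2 - 9*j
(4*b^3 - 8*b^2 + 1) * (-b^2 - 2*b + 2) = -4*b^5 + 24*b^3 - 17*b^2 - 2*b + 2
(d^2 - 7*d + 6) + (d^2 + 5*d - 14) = 2*d^2 - 2*d - 8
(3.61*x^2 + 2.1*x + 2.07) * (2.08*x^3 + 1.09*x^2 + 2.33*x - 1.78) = 7.5088*x^5 + 8.3029*x^4 + 15.0059*x^3 + 0.7235*x^2 + 1.0851*x - 3.6846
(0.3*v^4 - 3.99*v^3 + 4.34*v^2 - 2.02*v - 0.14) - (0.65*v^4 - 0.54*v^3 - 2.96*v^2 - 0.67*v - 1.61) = -0.35*v^4 - 3.45*v^3 + 7.3*v^2 - 1.35*v + 1.47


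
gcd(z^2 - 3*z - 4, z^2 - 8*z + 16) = z - 4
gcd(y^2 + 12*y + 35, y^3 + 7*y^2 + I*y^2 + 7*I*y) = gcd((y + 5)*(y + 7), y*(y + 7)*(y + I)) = y + 7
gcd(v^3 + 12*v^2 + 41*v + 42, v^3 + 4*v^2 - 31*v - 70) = v^2 + 9*v + 14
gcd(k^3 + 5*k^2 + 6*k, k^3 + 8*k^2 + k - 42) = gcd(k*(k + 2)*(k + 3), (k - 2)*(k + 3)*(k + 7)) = k + 3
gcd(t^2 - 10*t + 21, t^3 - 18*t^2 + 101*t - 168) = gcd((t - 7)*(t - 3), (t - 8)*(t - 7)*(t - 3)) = t^2 - 10*t + 21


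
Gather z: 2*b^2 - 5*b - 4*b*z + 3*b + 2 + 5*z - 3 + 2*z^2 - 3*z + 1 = 2*b^2 - 2*b + 2*z^2 + z*(2 - 4*b)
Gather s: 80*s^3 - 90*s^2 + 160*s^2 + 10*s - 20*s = 80*s^3 + 70*s^2 - 10*s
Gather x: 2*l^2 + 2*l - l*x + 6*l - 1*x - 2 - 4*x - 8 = 2*l^2 + 8*l + x*(-l - 5) - 10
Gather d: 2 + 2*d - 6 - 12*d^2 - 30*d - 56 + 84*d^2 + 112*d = 72*d^2 + 84*d - 60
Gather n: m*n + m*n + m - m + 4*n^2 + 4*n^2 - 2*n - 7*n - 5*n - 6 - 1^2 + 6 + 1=8*n^2 + n*(2*m - 14)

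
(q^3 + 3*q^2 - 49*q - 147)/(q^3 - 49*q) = (q + 3)/q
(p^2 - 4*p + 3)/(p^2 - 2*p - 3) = (p - 1)/(p + 1)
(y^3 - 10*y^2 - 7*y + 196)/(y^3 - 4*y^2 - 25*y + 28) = (y - 7)/(y - 1)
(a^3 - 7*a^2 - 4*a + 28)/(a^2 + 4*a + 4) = (a^2 - 9*a + 14)/(a + 2)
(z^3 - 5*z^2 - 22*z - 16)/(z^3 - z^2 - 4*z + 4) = (z^2 - 7*z - 8)/(z^2 - 3*z + 2)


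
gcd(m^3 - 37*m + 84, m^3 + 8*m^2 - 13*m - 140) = m^2 + 3*m - 28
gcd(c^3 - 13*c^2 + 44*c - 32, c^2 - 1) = c - 1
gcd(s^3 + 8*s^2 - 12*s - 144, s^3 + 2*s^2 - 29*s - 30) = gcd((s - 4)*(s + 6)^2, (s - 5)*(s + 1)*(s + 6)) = s + 6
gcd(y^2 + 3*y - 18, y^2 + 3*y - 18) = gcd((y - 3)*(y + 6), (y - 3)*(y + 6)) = y^2 + 3*y - 18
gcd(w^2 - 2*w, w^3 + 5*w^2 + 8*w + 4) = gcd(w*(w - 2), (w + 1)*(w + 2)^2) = 1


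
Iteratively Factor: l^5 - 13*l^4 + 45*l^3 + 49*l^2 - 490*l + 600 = (l - 2)*(l^4 - 11*l^3 + 23*l^2 + 95*l - 300) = (l - 5)*(l - 2)*(l^3 - 6*l^2 - 7*l + 60) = (l - 5)*(l - 2)*(l + 3)*(l^2 - 9*l + 20) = (l - 5)^2*(l - 2)*(l + 3)*(l - 4)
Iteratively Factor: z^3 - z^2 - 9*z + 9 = (z + 3)*(z^2 - 4*z + 3) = (z - 1)*(z + 3)*(z - 3)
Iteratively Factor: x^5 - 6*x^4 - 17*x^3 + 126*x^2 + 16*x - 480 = (x + 4)*(x^4 - 10*x^3 + 23*x^2 + 34*x - 120) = (x + 2)*(x + 4)*(x^3 - 12*x^2 + 47*x - 60) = (x - 3)*(x + 2)*(x + 4)*(x^2 - 9*x + 20) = (x - 4)*(x - 3)*(x + 2)*(x + 4)*(x - 5)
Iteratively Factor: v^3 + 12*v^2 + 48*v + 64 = (v + 4)*(v^2 + 8*v + 16) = (v + 4)^2*(v + 4)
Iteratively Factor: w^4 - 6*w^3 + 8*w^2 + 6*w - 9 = (w + 1)*(w^3 - 7*w^2 + 15*w - 9) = (w - 3)*(w + 1)*(w^2 - 4*w + 3) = (w - 3)*(w - 1)*(w + 1)*(w - 3)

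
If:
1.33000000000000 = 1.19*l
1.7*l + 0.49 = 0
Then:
No Solution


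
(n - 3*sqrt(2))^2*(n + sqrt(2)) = n^3 - 5*sqrt(2)*n^2 + 6*n + 18*sqrt(2)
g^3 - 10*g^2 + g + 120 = (g - 8)*(g - 5)*(g + 3)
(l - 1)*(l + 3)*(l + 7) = l^3 + 9*l^2 + 11*l - 21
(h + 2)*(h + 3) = h^2 + 5*h + 6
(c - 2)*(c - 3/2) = c^2 - 7*c/2 + 3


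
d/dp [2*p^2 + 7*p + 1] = 4*p + 7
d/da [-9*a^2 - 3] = -18*a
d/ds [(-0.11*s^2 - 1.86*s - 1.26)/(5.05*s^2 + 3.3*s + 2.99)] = (9.03*s^2 + 12.0682*s - 1.4034)/(25.5025*s^4 + 33.33*s^3 + 41.089*s^2 + 19.734*s + 8.9401)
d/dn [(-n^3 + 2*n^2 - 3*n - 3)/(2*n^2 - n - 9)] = (-2*n^4 + 2*n^3 + 31*n^2 - 24*n + 24)/(4*n^4 - 4*n^3 - 35*n^2 + 18*n + 81)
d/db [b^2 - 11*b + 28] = 2*b - 11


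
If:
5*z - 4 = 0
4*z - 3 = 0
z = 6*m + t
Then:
No Solution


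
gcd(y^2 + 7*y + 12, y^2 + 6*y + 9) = y + 3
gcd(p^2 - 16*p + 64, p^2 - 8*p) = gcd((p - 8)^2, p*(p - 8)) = p - 8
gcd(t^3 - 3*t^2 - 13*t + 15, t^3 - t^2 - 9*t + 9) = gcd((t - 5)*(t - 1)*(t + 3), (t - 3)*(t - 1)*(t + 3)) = t^2 + 2*t - 3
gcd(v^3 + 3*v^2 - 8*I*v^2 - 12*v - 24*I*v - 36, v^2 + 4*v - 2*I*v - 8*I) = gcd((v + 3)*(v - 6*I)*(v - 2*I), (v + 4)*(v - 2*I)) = v - 2*I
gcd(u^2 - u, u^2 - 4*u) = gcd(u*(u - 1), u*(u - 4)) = u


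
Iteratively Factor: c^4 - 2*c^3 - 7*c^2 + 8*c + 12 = (c + 1)*(c^3 - 3*c^2 - 4*c + 12) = (c - 3)*(c + 1)*(c^2 - 4) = (c - 3)*(c + 1)*(c + 2)*(c - 2)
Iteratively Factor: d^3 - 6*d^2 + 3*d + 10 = (d - 2)*(d^2 - 4*d - 5) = (d - 5)*(d - 2)*(d + 1)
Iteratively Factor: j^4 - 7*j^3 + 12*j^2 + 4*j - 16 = (j + 1)*(j^3 - 8*j^2 + 20*j - 16) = (j - 4)*(j + 1)*(j^2 - 4*j + 4) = (j - 4)*(j - 2)*(j + 1)*(j - 2)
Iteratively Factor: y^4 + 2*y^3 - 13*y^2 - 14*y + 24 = (y + 4)*(y^3 - 2*y^2 - 5*y + 6) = (y + 2)*(y + 4)*(y^2 - 4*y + 3) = (y - 3)*(y + 2)*(y + 4)*(y - 1)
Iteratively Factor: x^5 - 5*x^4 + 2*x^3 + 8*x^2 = (x - 2)*(x^4 - 3*x^3 - 4*x^2) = (x - 4)*(x - 2)*(x^3 + x^2) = x*(x - 4)*(x - 2)*(x^2 + x) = x*(x - 4)*(x - 2)*(x + 1)*(x)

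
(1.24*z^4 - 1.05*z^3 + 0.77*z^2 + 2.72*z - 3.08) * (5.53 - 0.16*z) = -0.1984*z^5 + 7.0252*z^4 - 5.9297*z^3 + 3.8229*z^2 + 15.5344*z - 17.0324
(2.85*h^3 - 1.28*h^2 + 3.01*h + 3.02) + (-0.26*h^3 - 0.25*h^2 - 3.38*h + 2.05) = 2.59*h^3 - 1.53*h^2 - 0.37*h + 5.07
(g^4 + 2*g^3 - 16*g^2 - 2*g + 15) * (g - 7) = g^5 - 5*g^4 - 30*g^3 + 110*g^2 + 29*g - 105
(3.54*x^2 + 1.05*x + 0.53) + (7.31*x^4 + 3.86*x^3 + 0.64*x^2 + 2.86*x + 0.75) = 7.31*x^4 + 3.86*x^3 + 4.18*x^2 + 3.91*x + 1.28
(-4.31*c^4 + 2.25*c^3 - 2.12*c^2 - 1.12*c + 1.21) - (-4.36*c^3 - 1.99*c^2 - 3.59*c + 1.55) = -4.31*c^4 + 6.61*c^3 - 0.13*c^2 + 2.47*c - 0.34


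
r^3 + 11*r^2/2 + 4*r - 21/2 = (r - 1)*(r + 3)*(r + 7/2)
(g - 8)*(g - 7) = g^2 - 15*g + 56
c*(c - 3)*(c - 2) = c^3 - 5*c^2 + 6*c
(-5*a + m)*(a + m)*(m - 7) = -5*a^2*m + 35*a^2 - 4*a*m^2 + 28*a*m + m^3 - 7*m^2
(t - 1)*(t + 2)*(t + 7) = t^3 + 8*t^2 + 5*t - 14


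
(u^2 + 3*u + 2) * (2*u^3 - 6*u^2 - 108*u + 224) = 2*u^5 - 122*u^3 - 112*u^2 + 456*u + 448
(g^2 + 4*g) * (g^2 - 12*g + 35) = g^4 - 8*g^3 - 13*g^2 + 140*g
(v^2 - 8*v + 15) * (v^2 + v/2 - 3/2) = v^4 - 15*v^3/2 + 19*v^2/2 + 39*v/2 - 45/2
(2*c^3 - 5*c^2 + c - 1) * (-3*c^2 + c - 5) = -6*c^5 + 17*c^4 - 18*c^3 + 29*c^2 - 6*c + 5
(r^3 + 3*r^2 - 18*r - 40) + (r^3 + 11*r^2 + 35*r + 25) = 2*r^3 + 14*r^2 + 17*r - 15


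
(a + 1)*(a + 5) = a^2 + 6*a + 5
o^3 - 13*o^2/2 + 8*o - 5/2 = (o - 5)*(o - 1)*(o - 1/2)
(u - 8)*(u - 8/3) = u^2 - 32*u/3 + 64/3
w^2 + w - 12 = (w - 3)*(w + 4)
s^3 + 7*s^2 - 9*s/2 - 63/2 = (s + 7)*(s - 3*sqrt(2)/2)*(s + 3*sqrt(2)/2)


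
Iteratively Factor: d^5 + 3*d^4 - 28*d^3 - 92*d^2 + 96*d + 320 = (d + 4)*(d^4 - d^3 - 24*d^2 + 4*d + 80) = (d - 5)*(d + 4)*(d^3 + 4*d^2 - 4*d - 16) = (d - 5)*(d + 2)*(d + 4)*(d^2 + 2*d - 8) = (d - 5)*(d + 2)*(d + 4)^2*(d - 2)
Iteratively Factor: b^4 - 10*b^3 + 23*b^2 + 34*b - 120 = (b - 5)*(b^3 - 5*b^2 - 2*b + 24) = (b - 5)*(b - 4)*(b^2 - b - 6) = (b - 5)*(b - 4)*(b + 2)*(b - 3)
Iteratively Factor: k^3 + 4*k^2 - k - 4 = (k + 4)*(k^2 - 1) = (k - 1)*(k + 4)*(k + 1)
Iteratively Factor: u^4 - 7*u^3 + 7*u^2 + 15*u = (u)*(u^3 - 7*u^2 + 7*u + 15) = u*(u - 5)*(u^2 - 2*u - 3) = u*(u - 5)*(u + 1)*(u - 3)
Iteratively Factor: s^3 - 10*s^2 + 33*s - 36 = (s - 4)*(s^2 - 6*s + 9) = (s - 4)*(s - 3)*(s - 3)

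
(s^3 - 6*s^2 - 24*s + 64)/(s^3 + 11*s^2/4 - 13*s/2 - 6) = 4*(s - 8)/(4*s + 3)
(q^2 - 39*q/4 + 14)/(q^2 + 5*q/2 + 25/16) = 4*(4*q^2 - 39*q + 56)/(16*q^2 + 40*q + 25)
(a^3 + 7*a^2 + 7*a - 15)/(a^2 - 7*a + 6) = (a^2 + 8*a + 15)/(a - 6)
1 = 1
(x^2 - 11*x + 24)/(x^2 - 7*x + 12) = (x - 8)/(x - 4)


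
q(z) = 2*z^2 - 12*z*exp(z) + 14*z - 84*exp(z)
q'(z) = -12*z*exp(z) + 4*z - 96*exp(z) + 14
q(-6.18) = -10.16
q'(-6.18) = -10.77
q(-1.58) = -30.52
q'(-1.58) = -8.19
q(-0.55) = -51.75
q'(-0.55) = -39.78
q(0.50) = -140.88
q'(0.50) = -152.17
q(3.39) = -3628.31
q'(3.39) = -4027.18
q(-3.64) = -25.52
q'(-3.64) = -1.93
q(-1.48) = -31.42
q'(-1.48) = -9.73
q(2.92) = -2149.22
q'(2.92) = -2403.97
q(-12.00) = 120.00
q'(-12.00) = -34.00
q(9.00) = -1555504.11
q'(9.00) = -1652979.12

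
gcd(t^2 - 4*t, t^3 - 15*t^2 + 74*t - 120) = t - 4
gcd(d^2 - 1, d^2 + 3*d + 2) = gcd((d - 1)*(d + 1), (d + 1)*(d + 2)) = d + 1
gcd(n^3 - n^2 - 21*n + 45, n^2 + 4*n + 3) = 1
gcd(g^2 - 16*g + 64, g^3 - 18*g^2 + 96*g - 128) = g^2 - 16*g + 64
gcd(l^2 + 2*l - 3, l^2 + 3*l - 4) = l - 1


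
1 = 1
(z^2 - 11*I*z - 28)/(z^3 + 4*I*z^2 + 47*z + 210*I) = (z - 4*I)/(z^2 + 11*I*z - 30)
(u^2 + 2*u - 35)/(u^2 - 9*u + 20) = (u + 7)/(u - 4)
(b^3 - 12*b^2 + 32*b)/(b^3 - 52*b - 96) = b*(b - 4)/(b^2 + 8*b + 12)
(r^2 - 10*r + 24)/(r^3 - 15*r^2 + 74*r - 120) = 1/(r - 5)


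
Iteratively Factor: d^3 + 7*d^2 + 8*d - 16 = (d + 4)*(d^2 + 3*d - 4) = (d - 1)*(d + 4)*(d + 4)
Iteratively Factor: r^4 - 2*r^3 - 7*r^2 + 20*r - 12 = (r - 1)*(r^3 - r^2 - 8*r + 12) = (r - 1)*(r + 3)*(r^2 - 4*r + 4) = (r - 2)*(r - 1)*(r + 3)*(r - 2)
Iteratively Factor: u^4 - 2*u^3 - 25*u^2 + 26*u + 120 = (u - 5)*(u^3 + 3*u^2 - 10*u - 24) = (u - 5)*(u - 3)*(u^2 + 6*u + 8) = (u - 5)*(u - 3)*(u + 2)*(u + 4)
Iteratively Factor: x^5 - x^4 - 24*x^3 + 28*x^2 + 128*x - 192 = (x + 3)*(x^4 - 4*x^3 - 12*x^2 + 64*x - 64) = (x - 2)*(x + 3)*(x^3 - 2*x^2 - 16*x + 32) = (x - 2)*(x + 3)*(x + 4)*(x^2 - 6*x + 8) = (x - 4)*(x - 2)*(x + 3)*(x + 4)*(x - 2)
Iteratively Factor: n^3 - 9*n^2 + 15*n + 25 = (n + 1)*(n^2 - 10*n + 25) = (n - 5)*(n + 1)*(n - 5)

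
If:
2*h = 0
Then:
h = 0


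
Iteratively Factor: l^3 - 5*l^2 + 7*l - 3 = (l - 1)*(l^2 - 4*l + 3) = (l - 3)*(l - 1)*(l - 1)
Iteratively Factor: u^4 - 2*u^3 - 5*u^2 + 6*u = (u - 1)*(u^3 - u^2 - 6*u) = (u - 3)*(u - 1)*(u^2 + 2*u) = u*(u - 3)*(u - 1)*(u + 2)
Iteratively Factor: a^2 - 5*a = (a)*(a - 5)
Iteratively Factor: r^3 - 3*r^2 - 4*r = (r + 1)*(r^2 - 4*r) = (r - 4)*(r + 1)*(r)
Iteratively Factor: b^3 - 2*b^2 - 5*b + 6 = (b + 2)*(b^2 - 4*b + 3) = (b - 3)*(b + 2)*(b - 1)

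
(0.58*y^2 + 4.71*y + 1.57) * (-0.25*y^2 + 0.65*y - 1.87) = -0.145*y^4 - 0.8005*y^3 + 1.5844*y^2 - 7.7872*y - 2.9359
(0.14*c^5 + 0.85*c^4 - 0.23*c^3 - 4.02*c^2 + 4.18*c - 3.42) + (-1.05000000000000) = 0.14*c^5 + 0.85*c^4 - 0.23*c^3 - 4.02*c^2 + 4.18*c - 4.47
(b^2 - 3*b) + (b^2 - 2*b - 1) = 2*b^2 - 5*b - 1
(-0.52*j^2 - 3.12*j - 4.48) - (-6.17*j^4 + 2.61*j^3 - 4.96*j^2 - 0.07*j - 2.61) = 6.17*j^4 - 2.61*j^3 + 4.44*j^2 - 3.05*j - 1.87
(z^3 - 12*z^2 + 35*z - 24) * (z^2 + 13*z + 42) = z^5 + z^4 - 79*z^3 - 73*z^2 + 1158*z - 1008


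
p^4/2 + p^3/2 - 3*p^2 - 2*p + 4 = (p/2 + 1)*(p - 2)*(p - 1)*(p + 2)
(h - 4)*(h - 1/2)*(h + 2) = h^3 - 5*h^2/2 - 7*h + 4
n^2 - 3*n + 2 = (n - 2)*(n - 1)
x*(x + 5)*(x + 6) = x^3 + 11*x^2 + 30*x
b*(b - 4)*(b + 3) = b^3 - b^2 - 12*b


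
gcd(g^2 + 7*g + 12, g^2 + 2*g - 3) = g + 3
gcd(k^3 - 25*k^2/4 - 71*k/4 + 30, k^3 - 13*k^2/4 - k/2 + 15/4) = k - 5/4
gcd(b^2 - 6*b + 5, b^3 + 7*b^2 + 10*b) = 1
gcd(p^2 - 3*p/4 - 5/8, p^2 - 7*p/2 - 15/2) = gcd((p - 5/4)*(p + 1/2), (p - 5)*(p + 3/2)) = 1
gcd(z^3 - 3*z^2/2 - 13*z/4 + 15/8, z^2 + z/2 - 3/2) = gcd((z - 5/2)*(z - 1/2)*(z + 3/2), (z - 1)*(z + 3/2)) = z + 3/2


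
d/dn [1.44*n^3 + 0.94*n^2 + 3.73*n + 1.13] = 4.32*n^2 + 1.88*n + 3.73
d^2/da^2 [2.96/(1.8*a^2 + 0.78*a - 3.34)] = (-19.1808*a^2 - 8.31168*a + 2.96*(3.6*a + 0.78)*(7.2*a + 1.56) + 35.59104)/(1.8*a^2 + 0.78*a - 3.34)^3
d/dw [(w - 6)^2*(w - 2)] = (w - 6)*(3*w - 10)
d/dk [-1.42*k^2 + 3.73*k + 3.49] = 3.73 - 2.84*k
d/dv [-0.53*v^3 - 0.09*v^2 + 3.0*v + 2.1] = -1.59*v^2 - 0.18*v + 3.0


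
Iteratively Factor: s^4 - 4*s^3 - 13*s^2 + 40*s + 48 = (s - 4)*(s^3 - 13*s - 12) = (s - 4)*(s + 3)*(s^2 - 3*s - 4) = (s - 4)^2*(s + 3)*(s + 1)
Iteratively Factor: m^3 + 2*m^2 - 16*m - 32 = (m + 4)*(m^2 - 2*m - 8) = (m - 4)*(m + 4)*(m + 2)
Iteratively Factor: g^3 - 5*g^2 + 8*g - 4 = (g - 2)*(g^2 - 3*g + 2) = (g - 2)*(g - 1)*(g - 2)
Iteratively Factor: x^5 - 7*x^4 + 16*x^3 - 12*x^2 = (x)*(x^4 - 7*x^3 + 16*x^2 - 12*x) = x*(x - 2)*(x^3 - 5*x^2 + 6*x) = x*(x - 3)*(x - 2)*(x^2 - 2*x) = x*(x - 3)*(x - 2)^2*(x)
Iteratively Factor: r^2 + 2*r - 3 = (r - 1)*(r + 3)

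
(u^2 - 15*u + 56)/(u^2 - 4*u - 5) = (-u^2 + 15*u - 56)/(-u^2 + 4*u + 5)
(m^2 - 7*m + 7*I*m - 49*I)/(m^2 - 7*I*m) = (m^2 + 7*m*(-1 + I) - 49*I)/(m*(m - 7*I))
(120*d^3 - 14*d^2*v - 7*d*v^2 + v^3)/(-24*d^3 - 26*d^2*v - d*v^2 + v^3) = (-5*d + v)/(d + v)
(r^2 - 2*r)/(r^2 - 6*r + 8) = r/(r - 4)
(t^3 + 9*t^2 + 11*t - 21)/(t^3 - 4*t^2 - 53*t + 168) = (t^2 + 2*t - 3)/(t^2 - 11*t + 24)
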